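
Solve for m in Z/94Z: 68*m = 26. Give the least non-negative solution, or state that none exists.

46

gcd(68, 94) = 2, and 2 | 26, so solutions exist.
Divide through by 2: 34*m ≡ 13 (mod 47).
34⁻¹ ≡ 18 (mod 47).
m ≡ 18*13 ≡ 46 (mod 47).
The smallest non-negative solution is m = 46.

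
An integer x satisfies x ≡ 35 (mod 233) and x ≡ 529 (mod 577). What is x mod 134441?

64576

233⁻¹ mod 577: 233*525 ≡ 1 (mod 577), so 233⁻¹ ≡ 525.
x = 35 + 233*((529 − 35)*525 mod 577) = 35 + 233*277 = 64576.
Check: 64576 mod 233 = 35, 64576 mod 577 = 529. ✓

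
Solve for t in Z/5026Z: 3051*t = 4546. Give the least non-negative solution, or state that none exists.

242

gcd(3051, 5026) = 1, so a unique solution mod 5026 exists.
3051⁻¹ ≡ 3947 (mod 5026).
t ≡ 3947*4546 ≡ 242 (mod 5026).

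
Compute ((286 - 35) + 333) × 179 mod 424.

286 - 35 = 251
251 + 333 = 584 ≡ 160 (mod 424)
160 × 179 = 28640 ≡ 232 (mod 424)

232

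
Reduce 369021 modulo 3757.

369021 = 98×3757 + 835, so 369021 ≡ 835 (mod 3757).

835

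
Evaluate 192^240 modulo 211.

1

192^1 ≡ 192 (mod 211)
192^2 ≡ 192^2 = 36864 ≡ 150 (mod 211)
192^4 ≡ 150^2 = 22500 ≡ 134 (mod 211)
192^8 ≡ 134^2 = 17956 ≡ 21 (mod 211)
192^16 ≡ 21^2 = 441 ≡ 19 (mod 211)
192^32 ≡ 19^2 = 361 ≡ 150 (mod 211)
192^64 ≡ 150^2 = 22500 ≡ 134 (mod 211)
192^128 ≡ 134^2 = 17956 ≡ 21 (mod 211)
192^240 = 192^128 * 192^64 * 192^32 * 192^16 ≡ 21 * 134 * 150 * 19 (mod 211).
Accumulate the product:
21 * 134 = 2814 ≡ 71
71 * 150 = 10650 ≡ 100
100 * 19 = 1900 ≡ 1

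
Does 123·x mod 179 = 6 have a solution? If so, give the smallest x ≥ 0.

83

gcd(123, 179) = 1, so a unique solution mod 179 exists.
123⁻¹ ≡ 163 (mod 179).
x ≡ 163·6 ≡ 83 (mod 179).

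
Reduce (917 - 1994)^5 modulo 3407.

917 - 1994 = -1077 ≡ 2330 (mod 3407)
(2330)^5 ≡ 111 (mod 3407)

111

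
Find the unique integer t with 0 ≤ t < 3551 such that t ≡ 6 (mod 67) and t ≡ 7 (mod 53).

1279

67⁻¹ mod 53: 67·19 ≡ 1 (mod 53), so 67⁻¹ ≡ 19.
t = 6 + 67·((7 − 6)·19 mod 53) = 6 + 67·19 = 1279.
Check: 1279 mod 67 = 6, 1279 mod 53 = 7. ✓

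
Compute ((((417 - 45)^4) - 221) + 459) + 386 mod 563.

108

417 - 45 = 372
(372)^4 ≡ 47 (mod 563)
47 - 221 = -174 ≡ 389 (mod 563)
389 + 459 = 848 ≡ 285 (mod 563)
285 + 386 = 671 ≡ 108 (mod 563)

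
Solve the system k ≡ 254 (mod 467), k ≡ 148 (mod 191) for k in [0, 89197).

467⁻¹ mod 191: 467*9 ≡ 1 (mod 191), so 467⁻¹ ≡ 9.
k = 254 + 467*((148 − 254)*9 mod 191) = 254 + 467*1 = 721.

721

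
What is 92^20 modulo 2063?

2053

20 in binary is 10100, i.e. 20 = 16 + 4.
92^1 ≡ 92 (mod 2063)
92^2 ≡ 92^2 = 8464 ≡ 212 (mod 2063)
92^4 ≡ 212^2 = 44944 ≡ 1621 (mod 2063)
92^8 ≡ 1621^2 = 2627641 ≡ 1442 (mod 2063)
92^16 ≡ 1442^2 = 2079364 ≡ 1923 (mod 2063)
92^20 = 92^16 × 92^4 ≡ 1923 × 1621 (mod 2063).
1923 × 1621 = 3117183 ≡ 2053 (mod 2063).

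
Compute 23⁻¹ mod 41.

25

By the extended Euclidean algorithm:
41 = 1·23 + 18
23 = 1·18 + 5
18 = 3·5 + 3
5 = 1·3 + 2
3 = 1·2 + 1
2 = 2·1 + 0
gcd(23, 41) = 1, so the inverse exists.
Bézout: 1 = 9·41 − 16·23.
So 23⁻¹ ≡ −16 ≡ 25 (mod 41).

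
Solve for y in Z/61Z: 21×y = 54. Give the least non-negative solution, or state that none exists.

gcd(21, 61) = 1, so a unique solution mod 61 exists.
21⁻¹ ≡ 32 (mod 61).
y ≡ 32×54 ≡ 20 (mod 61).

20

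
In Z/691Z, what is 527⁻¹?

316

691 = 1×527 + 164
527 = 3×164 + 35
164 = 4×35 + 24
35 = 1×24 + 11
24 = 2×11 + 2
11 = 5×2 + 1
2 = 2×1 + 0
gcd(527, 691) = 1, so the inverse exists.
Bézout: 1 = −241×691 + 316×527.
So 527⁻¹ ≡ 316 (mod 691).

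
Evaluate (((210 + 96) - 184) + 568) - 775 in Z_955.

210 + 96 = 306
306 - 184 = 122
122 + 568 = 690
690 - 775 = -85 ≡ 870 (mod 955)

870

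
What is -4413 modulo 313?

-4413 = -15×313 + 282, so -4413 ≡ 282 (mod 313).

282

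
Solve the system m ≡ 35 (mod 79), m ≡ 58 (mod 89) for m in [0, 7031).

79⁻¹ mod 89: 79·80 ≡ 1 (mod 89), so 79⁻¹ ≡ 80.
m = 35 + 79·((58 − 35)·80 mod 89) = 35 + 79·60 = 4775.
Check: 4775 mod 79 = 35, 4775 mod 89 = 58. ✓

4775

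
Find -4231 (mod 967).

604

-4231 = -5×967 + 604, so -4231 ≡ 604 (mod 967).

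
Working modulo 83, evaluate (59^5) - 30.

(59)^5 ≡ 64 (mod 83)
64 - 30 = 34

34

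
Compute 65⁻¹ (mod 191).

144

Apply the Euclidean algorithm and back-substitute:
191 = 2*65 + 61
65 = 1*61 + 4
61 = 15*4 + 1
4 = 4*1 + 0
gcd(65, 191) = 1, so the inverse exists.
Bézout: 1 = 16*191 − 47*65.
So 65⁻¹ ≡ −47 ≡ 144 (mod 191).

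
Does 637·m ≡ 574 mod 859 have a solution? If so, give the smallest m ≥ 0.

454

gcd(637, 859) = 1, so a unique solution mod 859 exists.
637⁻¹ ≡ 770 (mod 859).
m ≡ 770·574 ≡ 454 (mod 859).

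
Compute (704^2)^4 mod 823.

795

(704)^2 ≡ 170 (mod 823)
(170)^4 ≡ 795 (mod 823)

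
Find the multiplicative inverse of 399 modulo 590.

By the extended Euclidean algorithm:
590 = 1·399 + 191
399 = 2·191 + 17
191 = 11·17 + 4
17 = 4·4 + 1
4 = 4·1 + 0
gcd(399, 590) = 1, so the inverse exists.
Back-substitute for 1:
1 = 1·17 − 4·4
  = −4·191 + 45·17
  = 45·399 − 94·191
  = −94·590 + 139·399
So 399⁻¹ ≡ 139 (mod 590).

139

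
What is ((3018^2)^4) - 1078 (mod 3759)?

(3018)^2 ≡ 267 (mod 3759)
(267)^4 ≡ 2388 (mod 3759)
2388 - 1078 = 1310

1310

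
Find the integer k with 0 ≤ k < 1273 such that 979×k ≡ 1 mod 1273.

420

Run the extended Euclidean algorithm:
1273 = 1·979 + 294
979 = 3·294 + 97
294 = 3·97 + 3
97 = 32·3 + 1
3 = 3·1 + 0
gcd(979, 1273) = 1, so the inverse exists.
Bézout: 1 = −323·1273 + 420·979.
So 979⁻¹ ≡ 420 (mod 1273).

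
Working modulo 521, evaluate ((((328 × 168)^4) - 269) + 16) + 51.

407

328 × 168 = 55104 ≡ 399 (mod 521)
(399)^4 ≡ 88 (mod 521)
88 - 269 = -181 ≡ 340 (mod 521)
340 + 16 = 356
356 + 51 = 407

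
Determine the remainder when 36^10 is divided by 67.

55

Compute successive squares:
36^1 ≡ 36 (mod 67)
36^2 ≡ 36^2 = 1296 ≡ 23 (mod 67)
36^4 ≡ 23^2 = 529 ≡ 60 (mod 67)
36^8 ≡ 60^2 = 3600 ≡ 49 (mod 67)
36^10 = 36^8 * 36^2 ≡ 49 * 23 (mod 67).
49 * 23 = 1127 ≡ 55 (mod 67).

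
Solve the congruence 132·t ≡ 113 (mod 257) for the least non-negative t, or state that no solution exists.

gcd(132, 257) = 1, so a unique solution mod 257 exists.
132⁻¹ ≡ 37 (mod 257).
t ≡ 37·113 ≡ 69 (mod 257).

69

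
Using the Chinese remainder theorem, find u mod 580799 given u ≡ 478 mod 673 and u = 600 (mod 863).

673⁻¹ mod 863: 673·486 ≡ 1 (mod 863), so 673⁻¹ ≡ 486.
u = 478 + 673·((600 − 478)·486 mod 863) = 478 + 673·608 = 409662.
Check: 409662 mod 673 = 478, 409662 mod 863 = 600. ✓

409662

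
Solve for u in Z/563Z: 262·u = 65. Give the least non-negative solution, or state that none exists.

372

gcd(262, 563) = 1, so a unique solution mod 563 exists.
262⁻¹ ≡ 101 (mod 563).
u ≡ 101·65 ≡ 372 (mod 563).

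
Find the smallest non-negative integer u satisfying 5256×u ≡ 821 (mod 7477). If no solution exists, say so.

6736

gcd(5256, 7477) = 1, so a unique solution mod 7477 exists.
5256⁻¹ ≡ 2030 (mod 7477).
u ≡ 2030×821 ≡ 6736 (mod 7477).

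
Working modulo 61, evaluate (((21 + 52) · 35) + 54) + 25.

21 + 52 = 73 ≡ 12 (mod 61)
12 · 35 = 420 ≡ 54 (mod 61)
54 + 54 = 108 ≡ 47 (mod 61)
47 + 25 = 72 ≡ 11 (mod 61)

11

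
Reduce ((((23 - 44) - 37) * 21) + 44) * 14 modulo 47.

14

23 - 44 = -21 ≡ 26 (mod 47)
26 - 37 = -11 ≡ 36 (mod 47)
36 * 21 = 756 ≡ 4 (mod 47)
4 + 44 = 48 ≡ 1 (mod 47)
1 * 14 = 14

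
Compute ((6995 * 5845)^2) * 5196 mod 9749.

6995 * 5845 = 40885775 ≡ 8218 (mod 9749)
(8218)^2 ≡ 4201 (mod 9749)
4201 * 5196 = 21828396 ≡ 385 (mod 9749)

385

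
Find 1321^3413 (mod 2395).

991

By square-and-multiply:
3413 in binary is 110101010101, i.e. 3413 = 2048 + 1024 + 256 + 64 + 16 + 4 + 1.
1321^1 ≡ 1321 (mod 2395)
1321^2 ≡ 1321^2 = 1745041 ≡ 1481 (mod 2395)
1321^4 ≡ 1481^2 = 2193361 ≡ 1936 (mod 2395)
1321^8 ≡ 1936^2 = 3748096 ≡ 2316 (mod 2395)
1321^16 ≡ 2316^2 = 5363856 ≡ 1451 (mod 2395)
1321^32 ≡ 1451^2 = 2105401 ≡ 196 (mod 2395)
1321^64 ≡ 196^2 = 38416 ≡ 96 (mod 2395)
1321^128 ≡ 96^2 = 9216 ≡ 2031 (mod 2395)
1321^256 ≡ 2031^2 = 4124961 ≡ 771 (mod 2395)
1321^512 ≡ 771^2 = 594441 ≡ 481 (mod 2395)
1321^1024 ≡ 481^2 = 231361 ≡ 1441 (mod 2395)
1321^2048 ≡ 1441^2 = 2076481 ≡ 16 (mod 2395)
1321^3413 = 1321^2048 · 1321^1024 · 1321^256 · 1321^64 · 1321^16 · 1321^4 · 1321^1 ≡ 16 · 1441 · 771 · 96 · 1451 · 1936 · 1321 (mod 2395).
Accumulate the product:
16 · 1441 = 23056 ≡ 1501
1501 · 771 = 1157271 ≡ 486
486 · 96 = 46656 ≡ 1151
1151 · 1451 = 1670101 ≡ 786
786 · 1936 = 1521696 ≡ 871
871 · 1321 = 1150591 ≡ 991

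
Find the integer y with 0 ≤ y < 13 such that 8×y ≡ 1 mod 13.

5

Apply the Euclidean algorithm and back-substitute:
13 = 1*8 + 5
8 = 1*5 + 3
5 = 1*3 + 2
3 = 1*2 + 1
2 = 2*1 + 0
gcd(8, 13) = 1, so the inverse exists.
Bézout: 1 = −3*13 + 5*8.
So 8⁻¹ ≡ 5 (mod 13).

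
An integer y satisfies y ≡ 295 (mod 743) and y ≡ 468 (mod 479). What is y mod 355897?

201648

743⁻¹ mod 479: 743·176 ≡ 1 (mod 479), so 743⁻¹ ≡ 176.
y = 295 + 743·((468 − 295)·176 mod 479) = 295 + 743·271 = 201648.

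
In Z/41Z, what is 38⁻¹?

41 = 1×38 + 3
38 = 12×3 + 2
3 = 1×2 + 1
2 = 2×1 + 0
gcd(38, 41) = 1, so the inverse exists.
Back-substitute for 1:
1 = 1×3 − 1×2
  = −1×38 + 13×3
  = 13×41 − 14×38
So 38⁻¹ ≡ −14 ≡ 27 (mod 41).

27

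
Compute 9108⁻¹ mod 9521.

3896

Run the extended Euclidean algorithm:
9521 = 1×9108 + 413
9108 = 22×413 + 22
413 = 18×22 + 17
22 = 1×17 + 5
17 = 3×5 + 2
5 = 2×2 + 1
2 = 2×1 + 0
gcd(9108, 9521) = 1, so the inverse exists.
Back-substitute for 1:
1 = 1×5 − 2×2
  = −2×17 + 7×5
  = 7×22 − 9×17
  = −9×413 + 169×22
  = 169×9108 − 3727×413
  = −3727×9521 + 3896×9108
So 9108⁻¹ ≡ 3896 (mod 9521).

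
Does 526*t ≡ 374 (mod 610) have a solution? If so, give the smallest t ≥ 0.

gcd(526, 610) = 2, and 2 | 374, so solutions exist.
Divide through by 2: 263*t ≡ 187 mod 305.
263⁻¹ ≡ 167 (mod 305).
t ≡ 167*187 ≡ 119 (mod 305).
The smallest non-negative solution is t = 119.

119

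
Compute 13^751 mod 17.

4

By square-and-multiply:
751 in binary is 1011101111, i.e. 751 = 512 + 128 + 64 + 32 + 8 + 4 + 2 + 1.
13^1 ≡ 13 (mod 17)
13^2 ≡ 13^2 = 169 ≡ 16 (mod 17)
13^4 ≡ 16^2 = 256 ≡ 1 (mod 17)
13^8 ≡ 1^2 = 1 (mod 17)
13^16 ≡ 1^2 = 1 (mod 17)
13^32 ≡ 1^2 = 1 (mod 17)
13^64 ≡ 1^2 = 1 (mod 17)
13^128 ≡ 1^2 = 1 (mod 17)
13^256 ≡ 1^2 = 1 (mod 17)
13^512 ≡ 1^2 = 1 (mod 17)
13^751 = 13^512 * 13^128 * 13^64 * 13^32 * 13^8 * 13^4 * 13^2 * 13^1 ≡ 1 * 1 * 1 * 1 * 1 * 1 * 16 * 13 (mod 17).
Accumulate the product:
1 * 1 = 1
1 * 1 = 1
1 * 1 = 1
1 * 1 = 1
1 * 1 = 1
1 * 16 = 16
16 * 13 = 208 ≡ 4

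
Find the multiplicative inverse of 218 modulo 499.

396

Apply the Euclidean algorithm and back-substitute:
499 = 2×218 + 63
218 = 3×63 + 29
63 = 2×29 + 5
29 = 5×5 + 4
5 = 1×4 + 1
4 = 4×1 + 0
gcd(218, 499) = 1, so the inverse exists.
Bézout: 1 = 45×499 − 103×218.
So 218⁻¹ ≡ −103 ≡ 396 (mod 499).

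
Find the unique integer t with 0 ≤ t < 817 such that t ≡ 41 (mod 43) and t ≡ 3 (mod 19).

41

43⁻¹ mod 19: 43·4 ≡ 1 (mod 19), so 43⁻¹ ≡ 4.
t = 41 + 43·((3 − 41)·4 mod 19) = 41 + 43·0 = 41.
Check: 41 mod 43 = 41, 41 mod 19 = 3. ✓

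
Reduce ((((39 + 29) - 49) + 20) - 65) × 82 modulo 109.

39 + 29 = 68
68 - 49 = 19
19 + 20 = 39
39 - 65 = -26 ≡ 83 (mod 109)
83 × 82 = 6806 ≡ 48 (mod 109)

48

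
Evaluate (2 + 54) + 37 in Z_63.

2 + 54 = 56
56 + 37 = 93 ≡ 30 (mod 63)

30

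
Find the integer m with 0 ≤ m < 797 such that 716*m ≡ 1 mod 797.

Run the extended Euclidean algorithm:
797 = 1*716 + 81
716 = 8*81 + 68
81 = 1*68 + 13
68 = 5*13 + 3
13 = 4*3 + 1
3 = 3*1 + 0
gcd(716, 797) = 1, so the inverse exists.
Bézout: 1 = 221*797 − 246*716.
So 716⁻¹ ≡ −246 ≡ 551 (mod 797).

551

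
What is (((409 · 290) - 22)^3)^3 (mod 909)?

409 · 290 = 118610 ≡ 440 (mod 909)
440 - 22 = 418
(418)^3 ≡ 118 (mod 909)
(118)^3 ≡ 469 (mod 909)

469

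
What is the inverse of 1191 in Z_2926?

Run the extended Euclidean algorithm:
2926 = 2*1191 + 544
1191 = 2*544 + 103
544 = 5*103 + 29
103 = 3*29 + 16
29 = 1*16 + 13
16 = 1*13 + 3
13 = 4*3 + 1
3 = 3*1 + 0
gcd(1191, 2926) = 1, so the inverse exists.
Bézout: 1 = 370*2926 − 909*1191.
So 1191⁻¹ ≡ −909 ≡ 2017 (mod 2926).

2017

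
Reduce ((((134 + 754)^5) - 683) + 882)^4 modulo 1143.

134 + 754 = 888
(888)^5 ≡ 126 (mod 1143)
126 - 683 = -557 ≡ 586 (mod 1143)
586 + 882 = 1468 ≡ 325 (mod 1143)
(325)^4 ≡ 505 (mod 1143)

505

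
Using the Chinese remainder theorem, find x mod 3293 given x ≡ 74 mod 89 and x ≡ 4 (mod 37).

89⁻¹ mod 37: 89·5 ≡ 1 (mod 37), so 89⁻¹ ≡ 5.
x = 74 + 89·((4 − 74)·5 mod 37) = 74 + 89·20 = 1854.
Check: 1854 mod 89 = 74, 1854 mod 37 = 4. ✓

1854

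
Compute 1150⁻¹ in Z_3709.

Run the extended Euclidean algorithm:
3709 = 3×1150 + 259
1150 = 4×259 + 114
259 = 2×114 + 31
114 = 3×31 + 21
31 = 1×21 + 10
21 = 2×10 + 1
10 = 10×1 + 0
gcd(1150, 3709) = 1, so the inverse exists.
Back-substitute for 1:
1 = 1×21 − 2×10
  = −2×31 + 3×21
  = 3×114 − 11×31
  = −11×259 + 25×114
  = 25×1150 − 111×259
  = −111×3709 + 358×1150
So 1150⁻¹ ≡ 358 (mod 3709).

358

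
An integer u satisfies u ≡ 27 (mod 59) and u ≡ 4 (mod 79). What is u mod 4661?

794

59⁻¹ mod 79: 59·75 ≡ 1 (mod 79), so 59⁻¹ ≡ 75.
u = 27 + 59·((4 − 27)·75 mod 79) = 27 + 59·13 = 794.
Check: 794 mod 59 = 27, 794 mod 79 = 4. ✓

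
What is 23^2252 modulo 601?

72

By square-and-multiply:
2252 in binary is 100011001100, i.e. 2252 = 2048 + 128 + 64 + 8 + 4.
23^1 ≡ 23 (mod 601)
23^2 ≡ 23^2 = 529 (mod 601)
23^4 ≡ 529^2 = 279841 ≡ 376 (mod 601)
23^8 ≡ 376^2 = 141376 ≡ 141 (mod 601)
23^16 ≡ 141^2 = 19881 ≡ 48 (mod 601)
23^32 ≡ 48^2 = 2304 ≡ 501 (mod 601)
23^64 ≡ 501^2 = 251001 ≡ 384 (mod 601)
23^128 ≡ 384^2 = 147456 ≡ 211 (mod 601)
23^256 ≡ 211^2 = 44521 ≡ 47 (mod 601)
23^512 ≡ 47^2 = 2209 ≡ 406 (mod 601)
23^1024 ≡ 406^2 = 164836 ≡ 162 (mod 601)
23^2048 ≡ 162^2 = 26244 ≡ 401 (mod 601)
23^2252 = 23^2048 × 23^128 × 23^64 × 23^8 × 23^4 ≡ 401 × 211 × 384 × 141 × 376 (mod 601).
Accumulate the product:
401 × 211 = 84611 ≡ 471
471 × 384 = 180864 ≡ 564
564 × 141 = 79524 ≡ 192
192 × 376 = 72192 ≡ 72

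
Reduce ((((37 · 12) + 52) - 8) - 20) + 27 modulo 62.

37 · 12 = 444 ≡ 10 (mod 62)
10 + 52 = 62 ≡ 0 (mod 62)
0 - 8 = -8 ≡ 54 (mod 62)
54 - 20 = 34
34 + 27 = 61

61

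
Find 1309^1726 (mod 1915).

1726 in binary is 11010111110, i.e. 1726 = 1024 + 512 + 128 + 32 + 16 + 8 + 4 + 2.
1309^1 ≡ 1309 (mod 1915)
1309^2 ≡ 1309^2 = 1713481 ≡ 1471 (mod 1915)
1309^4 ≡ 1471^2 = 2163841 ≡ 1806 (mod 1915)
1309^8 ≡ 1806^2 = 3261636 ≡ 391 (mod 1915)
1309^16 ≡ 391^2 = 152881 ≡ 1596 (mod 1915)
1309^32 ≡ 1596^2 = 2547216 ≡ 266 (mod 1915)
1309^64 ≡ 266^2 = 70756 ≡ 1816 (mod 1915)
1309^128 ≡ 1816^2 = 3297856 ≡ 226 (mod 1915)
1309^256 ≡ 226^2 = 51076 ≡ 1286 (mod 1915)
1309^512 ≡ 1286^2 = 1653796 ≡ 1151 (mod 1915)
1309^1024 ≡ 1151^2 = 1324801 ≡ 1536 (mod 1915)
1309^1726 = 1309^1024 * 1309^512 * 1309^128 * 1309^32 * 1309^16 * 1309^8 * 1309^4 * 1309^2 ≡ 1536 * 1151 * 226 * 266 * 1596 * 391 * 1806 * 1471 (mod 1915).
Accumulate the product:
1536 * 1151 = 1767936 ≡ 391
391 * 226 = 88366 ≡ 276
276 * 266 = 73416 ≡ 646
646 * 1596 = 1031016 ≡ 746
746 * 391 = 291686 ≡ 606
606 * 1806 = 1094436 ≡ 971
971 * 1471 = 1428341 ≡ 1666

1666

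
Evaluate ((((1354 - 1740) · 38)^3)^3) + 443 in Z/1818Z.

1354 - 1740 = -386 ≡ 1432 (mod 1818)
1432 · 38 = 54416 ≡ 1694 (mod 1818)
(1694)^3 ≡ 458 (mod 1818)
(458)^3 ≡ 1520 (mod 1818)
1520 + 443 = 1963 ≡ 145 (mod 1818)

145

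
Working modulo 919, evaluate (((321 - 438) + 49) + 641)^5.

321 - 438 = -117 ≡ 802 (mod 919)
802 + 49 = 851
851 + 641 = 1492 ≡ 573 (mod 919)
(573)^5 ≡ 879 (mod 919)

879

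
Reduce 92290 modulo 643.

341

92290 = 143*643 + 341, so 92290 ≡ 341 (mod 643).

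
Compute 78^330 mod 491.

330 in binary is 101001010, i.e. 330 = 256 + 64 + 8 + 2.
78^1 ≡ 78 (mod 491)
78^2 ≡ 78^2 = 6084 ≡ 192 (mod 491)
78^4 ≡ 192^2 = 36864 ≡ 39 (mod 491)
78^8 ≡ 39^2 = 1521 ≡ 48 (mod 491)
78^16 ≡ 48^2 = 2304 ≡ 340 (mod 491)
78^32 ≡ 340^2 = 115600 ≡ 215 (mod 491)
78^64 ≡ 215^2 = 46225 ≡ 71 (mod 491)
78^128 ≡ 71^2 = 5041 ≡ 131 (mod 491)
78^256 ≡ 131^2 = 17161 ≡ 467 (mod 491)
78^330 = 78^256 · 78^64 · 78^8 · 78^2 ≡ 467 · 71 · 48 · 192 (mod 491).
Accumulate the product:
467 · 71 = 33157 ≡ 260
260 · 48 = 12480 ≡ 205
205 · 192 = 39360 ≡ 80

80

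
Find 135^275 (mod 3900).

3375

135^1 ≡ 135 (mod 3900)
135^2 ≡ 135^2 = 18225 ≡ 2625 (mod 3900)
135^4 ≡ 2625^2 = 6890625 ≡ 3225 (mod 3900)
135^8 ≡ 3225^2 = 10400625 ≡ 3225 (mod 3900)
135^16 ≡ 3225^2 = 10400625 ≡ 3225 (mod 3900)
135^32 ≡ 3225^2 = 10400625 ≡ 3225 (mod 3900)
135^64 ≡ 3225^2 = 10400625 ≡ 3225 (mod 3900)
135^128 ≡ 3225^2 = 10400625 ≡ 3225 (mod 3900)
135^256 ≡ 3225^2 = 10400625 ≡ 3225 (mod 3900)
135^275 = 135^256 * 135^16 * 135^2 * 135^1 ≡ 3225 * 3225 * 2625 * 135 (mod 3900).
Accumulate the product:
3225 * 3225 = 10400625 ≡ 3225
3225 * 2625 = 8465625 ≡ 2625
2625 * 135 = 354375 ≡ 3375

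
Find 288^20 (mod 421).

Using repeated squaring:
20 in binary is 10100, i.e. 20 = 16 + 4.
288^1 ≡ 288 (mod 421)
288^2 ≡ 288^2 = 82944 ≡ 7 (mod 421)
288^4 ≡ 7^2 = 49 (mod 421)
288^8 ≡ 49^2 = 2401 ≡ 296 (mod 421)
288^16 ≡ 296^2 = 87616 ≡ 48 (mod 421)
288^20 = 288^16 * 288^4 ≡ 48 * 49 (mod 421).
48 * 49 = 2352 ≡ 247 (mod 421).

247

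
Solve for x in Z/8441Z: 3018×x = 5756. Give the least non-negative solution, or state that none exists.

8180

gcd(3018, 8441) = 1, so a unique solution mod 8441 exists.
3018⁻¹ ≡ 4131 (mod 8441).
x ≡ 4131×5756 ≡ 8180 (mod 8441).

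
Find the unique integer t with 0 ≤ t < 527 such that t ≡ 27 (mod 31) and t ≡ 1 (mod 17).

120

31⁻¹ mod 17: 31×11 ≡ 1 (mod 17), so 31⁻¹ ≡ 11.
t = 27 + 31×((1 − 27)×11 mod 17) = 27 + 31×3 = 120.
Check: 120 mod 31 = 27, 120 mod 17 = 1. ✓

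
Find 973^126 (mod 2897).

1317

126 in binary is 1111110, i.e. 126 = 64 + 32 + 16 + 8 + 4 + 2.
973^1 ≡ 973 (mod 2897)
973^2 ≡ 973^2 = 946729 ≡ 2307 (mod 2897)
973^4 ≡ 2307^2 = 5322249 ≡ 460 (mod 2897)
973^8 ≡ 460^2 = 211600 ≡ 119 (mod 2897)
973^16 ≡ 119^2 = 14161 ≡ 2573 (mod 2897)
973^32 ≡ 2573^2 = 6620329 ≡ 684 (mod 2897)
973^64 ≡ 684^2 = 467856 ≡ 1439 (mod 2897)
973^126 = 973^64 * 973^32 * 973^16 * 973^8 * 973^4 * 973^2 ≡ 1439 * 684 * 2573 * 119 * 460 * 2307 (mod 2897).
Accumulate the product:
1439 * 684 = 984276 ≡ 2193
2193 * 2573 = 5642589 ≡ 2130
2130 * 119 = 253470 ≡ 1431
1431 * 460 = 658260 ≡ 641
641 * 2307 = 1478787 ≡ 1317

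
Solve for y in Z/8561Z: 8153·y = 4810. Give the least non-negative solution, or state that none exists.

7584

gcd(8153, 8561) = 1, so a unique solution mod 8561 exists.
8153⁻¹ ≡ 4889 (mod 8561).
y ≡ 4889·4810 ≡ 7584 (mod 8561).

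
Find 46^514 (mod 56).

32

Compute successive squares:
514 in binary is 1000000010, i.e. 514 = 512 + 2.
46^1 ≡ 46 (mod 56)
46^2 ≡ 46^2 = 2116 ≡ 44 (mod 56)
46^4 ≡ 44^2 = 1936 ≡ 32 (mod 56)
46^8 ≡ 32^2 = 1024 ≡ 16 (mod 56)
46^16 ≡ 16^2 = 256 ≡ 32 (mod 56)
46^32 ≡ 32^2 = 1024 ≡ 16 (mod 56)
46^64 ≡ 16^2 = 256 ≡ 32 (mod 56)
46^128 ≡ 32^2 = 1024 ≡ 16 (mod 56)
46^256 ≡ 16^2 = 256 ≡ 32 (mod 56)
46^512 ≡ 32^2 = 1024 ≡ 16 (mod 56)
46^514 = 46^512 · 46^2 ≡ 16 · 44 (mod 56).
16 · 44 = 704 ≡ 32 (mod 56).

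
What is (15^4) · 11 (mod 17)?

6

(15)^4 ≡ 16 (mod 17)
16 · 11 = 176 ≡ 6 (mod 17)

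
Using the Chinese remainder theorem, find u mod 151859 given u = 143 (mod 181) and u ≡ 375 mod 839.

181⁻¹ mod 839: 181·445 ≡ 1 (mod 839), so 181⁻¹ ≡ 445.
u = 143 + 181·((375 − 143)·445 mod 839) = 143 + 181·43 = 7926.
Check: 7926 mod 181 = 143, 7926 mod 839 = 375. ✓

7926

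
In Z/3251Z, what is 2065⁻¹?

Apply the Euclidean algorithm and back-substitute:
3251 = 1×2065 + 1186
2065 = 1×1186 + 879
1186 = 1×879 + 307
879 = 2×307 + 265
307 = 1×265 + 42
265 = 6×42 + 13
42 = 3×13 + 3
13 = 4×3 + 1
3 = 3×1 + 0
gcd(2065, 3251) = 1, so the inverse exists.
Back-substitute for 1:
1 = 1×13 − 4×3
  = −4×42 + 13×13
  = 13×265 − 82×42
  = −82×307 + 95×265
  = 95×879 − 272×307
  = −272×1186 + 367×879
  = 367×2065 − 639×1186
  = −639×3251 + 1006×2065
So 2065⁻¹ ≡ 1006 (mod 3251).

1006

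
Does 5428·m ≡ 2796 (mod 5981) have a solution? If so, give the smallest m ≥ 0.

4624

gcd(5428, 5981) = 1, so a unique solution mod 5981 exists.
5428⁻¹ ≡ 1114 (mod 5981).
m ≡ 1114·2796 ≡ 4624 (mod 5981).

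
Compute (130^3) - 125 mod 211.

154

(130)^3 ≡ 68 (mod 211)
68 - 125 = -57 ≡ 154 (mod 211)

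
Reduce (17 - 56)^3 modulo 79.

17 - 56 = -39 ≡ 40 (mod 79)
(40)^3 ≡ 10 (mod 79)

10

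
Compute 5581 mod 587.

5581 = 9*587 + 298, so 5581 ≡ 298 (mod 587).

298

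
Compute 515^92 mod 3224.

1353

Using repeated squaring:
515^1 ≡ 515 (mod 3224)
515^2 ≡ 515^2 = 265225 ≡ 857 (mod 3224)
515^4 ≡ 857^2 = 734449 ≡ 2601 (mod 3224)
515^8 ≡ 2601^2 = 6765201 ≡ 1249 (mod 3224)
515^16 ≡ 1249^2 = 1560001 ≡ 2809 (mod 3224)
515^32 ≡ 2809^2 = 7890481 ≡ 1353 (mod 3224)
515^64 ≡ 1353^2 = 1830609 ≡ 2601 (mod 3224)
515^92 = 515^64 * 515^16 * 515^8 * 515^4 ≡ 2601 * 2809 * 1249 * 2601 (mod 3224).
Accumulate the product:
2601 * 2809 = 7306209 ≡ 625
625 * 1249 = 780625 ≡ 417
417 * 2601 = 1084617 ≡ 1353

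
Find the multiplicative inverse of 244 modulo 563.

Apply the Euclidean algorithm and back-substitute:
563 = 2*244 + 75
244 = 3*75 + 19
75 = 3*19 + 18
19 = 1*18 + 1
18 = 18*1 + 0
gcd(244, 563) = 1, so the inverse exists.
Back-substitute for 1:
1 = 1*19 − 1*18
  = −1*75 + 4*19
  = 4*244 − 13*75
  = −13*563 + 30*244
So 244⁻¹ ≡ 30 (mod 563).

30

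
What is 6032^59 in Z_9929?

Compute successive squares:
59 in binary is 111011, i.e. 59 = 32 + 16 + 8 + 2 + 1.
6032^1 ≡ 6032 (mod 9929)
6032^2 ≡ 6032^2 = 36385024 ≡ 5168 (mod 9929)
6032^4 ≡ 5168^2 = 26708224 ≡ 9143 (mod 9929)
6032^8 ≡ 9143^2 = 83594449 ≡ 2198 (mod 9929)
6032^16 ≡ 2198^2 = 4831204 ≡ 5710 (mod 9929)
6032^32 ≡ 5710^2 = 32604100 ≡ 7193 (mod 9929)
6032^59 = 6032^32 * 6032^16 * 6032^8 * 6032^2 * 6032^1 ≡ 7193 * 5710 * 2198 * 5168 * 6032 (mod 9929).
Accumulate the product:
7193 * 5710 = 41072030 ≡ 5686
5686 * 2198 = 12497828 ≡ 7146
7146 * 5168 = 36930528 ≡ 4577
4577 * 6032 = 27608464 ≡ 5844

5844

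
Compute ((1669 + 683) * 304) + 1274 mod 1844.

810

1669 + 683 = 2352 ≡ 508 (mod 1844)
508 * 304 = 154432 ≡ 1380 (mod 1844)
1380 + 1274 = 2654 ≡ 810 (mod 1844)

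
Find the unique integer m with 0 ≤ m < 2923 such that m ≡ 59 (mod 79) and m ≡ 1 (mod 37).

79⁻¹ mod 37: 79×15 ≡ 1 (mod 37), so 79⁻¹ ≡ 15.
m = 59 + 79×((1 − 59)×15 mod 37) = 59 + 79×18 = 1481.

1481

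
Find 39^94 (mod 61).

16

94 in binary is 1011110, i.e. 94 = 64 + 16 + 8 + 4 + 2.
39^1 ≡ 39 (mod 61)
39^2 ≡ 39^2 = 1521 ≡ 57 (mod 61)
39^4 ≡ 57^2 = 3249 ≡ 16 (mod 61)
39^8 ≡ 16^2 = 256 ≡ 12 (mod 61)
39^16 ≡ 12^2 = 144 ≡ 22 (mod 61)
39^32 ≡ 22^2 = 484 ≡ 57 (mod 61)
39^64 ≡ 57^2 = 3249 ≡ 16 (mod 61)
39^94 = 39^64 · 39^16 · 39^8 · 39^4 · 39^2 ≡ 16 · 22 · 12 · 16 · 57 (mod 61).
Accumulate the product:
16 · 22 = 352 ≡ 47
47 · 12 = 564 ≡ 15
15 · 16 = 240 ≡ 57
57 · 57 = 3249 ≡ 16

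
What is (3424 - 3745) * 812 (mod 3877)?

2984

3424 - 3745 = -321 ≡ 3556 (mod 3877)
3556 * 812 = 2887472 ≡ 2984 (mod 3877)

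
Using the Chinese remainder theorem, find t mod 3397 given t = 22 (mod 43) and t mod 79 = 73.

3075

43⁻¹ mod 79: 43·68 ≡ 1 (mod 79), so 43⁻¹ ≡ 68.
t = 22 + 43·((73 − 22)·68 mod 79) = 22 + 43·71 = 3075.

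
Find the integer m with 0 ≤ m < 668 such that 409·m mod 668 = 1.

668 = 1×409 + 259
409 = 1×259 + 150
259 = 1×150 + 109
150 = 1×109 + 41
109 = 2×41 + 27
41 = 1×27 + 14
27 = 1×14 + 13
14 = 1×13 + 1
13 = 13×1 + 0
gcd(409, 668) = 1, so the inverse exists.
Back-substitute for 1:
1 = 1×14 − 1×13
  = −1×27 + 2×14
  = 2×41 − 3×27
  = −3×109 + 8×41
  = 8×150 − 11×109
  = −11×259 + 19×150
  = 19×409 − 30×259
  = −30×668 + 49×409
So 409⁻¹ ≡ 49 (mod 668).

49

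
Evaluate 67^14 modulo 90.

79

Using repeated squaring:
14 in binary is 1110, i.e. 14 = 8 + 4 + 2.
67^1 ≡ 67 (mod 90)
67^2 ≡ 67^2 = 4489 ≡ 79 (mod 90)
67^4 ≡ 79^2 = 6241 ≡ 31 (mod 90)
67^8 ≡ 31^2 = 961 ≡ 61 (mod 90)
67^14 = 67^8 · 67^4 · 67^2 ≡ 61 · 31 · 79 (mod 90).
Accumulate the product:
61 · 31 = 1891 ≡ 1
1 · 79 = 79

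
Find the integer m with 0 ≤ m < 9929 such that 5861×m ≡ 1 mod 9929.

9929 = 1*5861 + 4068
5861 = 1*4068 + 1793
4068 = 2*1793 + 482
1793 = 3*482 + 347
482 = 1*347 + 135
347 = 2*135 + 77
135 = 1*77 + 58
77 = 1*58 + 19
58 = 3*19 + 1
19 = 19*1 + 0
gcd(5861, 9929) = 1, so the inverse exists.
Back-substitute for 1:
1 = 1*58 − 3*19
  = −3*77 + 4*58
  = 4*135 − 7*77
  = −7*347 + 18*135
  = 18*482 − 25*347
  = −25*1793 + 93*482
  = 93*4068 − 211*1793
  = −211*5861 + 304*4068
  = 304*9929 − 515*5861
So 5861⁻¹ ≡ −515 ≡ 9414 (mod 9929).

9414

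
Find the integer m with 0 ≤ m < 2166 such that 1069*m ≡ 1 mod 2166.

1315

2166 = 2×1069 + 28
1069 = 38×28 + 5
28 = 5×5 + 3
5 = 1×3 + 2
3 = 1×2 + 1
2 = 2×1 + 0
gcd(1069, 2166) = 1, so the inverse exists.
Back-substitute for 1:
1 = 1×3 − 1×2
  = −1×5 + 2×3
  = 2×28 − 11×5
  = −11×1069 + 420×28
  = 420×2166 − 851×1069
So 1069⁻¹ ≡ −851 ≡ 1315 (mod 2166).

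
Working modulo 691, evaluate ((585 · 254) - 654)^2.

585 · 254 = 148590 ≡ 25 (mod 691)
25 - 654 = -629 ≡ 62 (mod 691)
(62)^2 ≡ 389 (mod 691)

389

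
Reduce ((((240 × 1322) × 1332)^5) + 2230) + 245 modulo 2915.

2265

240 × 1322 = 317280 ≡ 2460 (mod 2915)
2460 × 1332 = 3276720 ≡ 260 (mod 2915)
(260)^5 ≡ 2705 (mod 2915)
2705 + 2230 = 4935 ≡ 2020 (mod 2915)
2020 + 245 = 2265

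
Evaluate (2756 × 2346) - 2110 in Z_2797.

2756 × 2346 = 6465576 ≡ 1709 (mod 2797)
1709 - 2110 = -401 ≡ 2396 (mod 2797)

2396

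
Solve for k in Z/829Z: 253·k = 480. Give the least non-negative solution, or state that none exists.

690

gcd(253, 829) = 1, so a unique solution mod 829 exists.
253⁻¹ ≡ 675 (mod 829).
k ≡ 675·480 ≡ 690 (mod 829).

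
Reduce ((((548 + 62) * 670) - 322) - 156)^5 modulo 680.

548 + 62 = 610
610 * 670 = 408700 ≡ 20 (mod 680)
20 - 322 = -302 ≡ 378 (mod 680)
378 - 156 = 222
(222)^5 ≡ 392 (mod 680)

392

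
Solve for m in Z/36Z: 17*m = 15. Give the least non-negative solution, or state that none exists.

gcd(17, 36) = 1, so a unique solution mod 36 exists.
17⁻¹ ≡ 17 (mod 36).
m ≡ 17*15 ≡ 3 (mod 36).

3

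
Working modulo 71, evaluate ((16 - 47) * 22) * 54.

16 - 47 = -31 ≡ 40 (mod 71)
40 * 22 = 880 ≡ 28 (mod 71)
28 * 54 = 1512 ≡ 21 (mod 71)

21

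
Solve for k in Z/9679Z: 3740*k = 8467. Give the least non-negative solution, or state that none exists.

gcd(3740, 9679) = 1, so a unique solution mod 9679 exists.
3740⁻¹ ≡ 2280 (mod 9679).
k ≡ 2280*8467 ≡ 4834 (mod 9679).

4834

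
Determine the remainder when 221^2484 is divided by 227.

By square-and-multiply:
2484 in binary is 100110110100, i.e. 2484 = 2048 + 256 + 128 + 32 + 16 + 4.
221^1 ≡ 221 (mod 227)
221^2 ≡ 221^2 = 48841 ≡ 36 (mod 227)
221^4 ≡ 36^2 = 1296 ≡ 161 (mod 227)
221^8 ≡ 161^2 = 25921 ≡ 43 (mod 227)
221^16 ≡ 43^2 = 1849 ≡ 33 (mod 227)
221^32 ≡ 33^2 = 1089 ≡ 181 (mod 227)
221^64 ≡ 181^2 = 32761 ≡ 73 (mod 227)
221^128 ≡ 73^2 = 5329 ≡ 108 (mod 227)
221^256 ≡ 108^2 = 11664 ≡ 87 (mod 227)
221^512 ≡ 87^2 = 7569 ≡ 78 (mod 227)
221^1024 ≡ 78^2 = 6084 ≡ 182 (mod 227)
221^2048 ≡ 182^2 = 33124 ≡ 209 (mod 227)
221^2484 = 221^2048 · 221^256 · 221^128 · 221^32 · 221^16 · 221^4 ≡ 209 · 87 · 108 · 181 · 33 · 161 (mod 227).
Accumulate the product:
209 · 87 = 18183 ≡ 23
23 · 108 = 2484 ≡ 214
214 · 181 = 38734 ≡ 144
144 · 33 = 4752 ≡ 212
212 · 161 = 34132 ≡ 82

82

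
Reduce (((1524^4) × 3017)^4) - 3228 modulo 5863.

2248

(1524)^4 ≡ 5476 (mod 5863)
5476 × 3017 = 16521092 ≡ 5021 (mod 5863)
(5021)^4 ≡ 5476 (mod 5863)
5476 - 3228 = 2248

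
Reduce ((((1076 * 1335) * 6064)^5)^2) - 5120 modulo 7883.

1076 * 1335 = 1436460 ≡ 1754 (mod 7883)
1754 * 6064 = 10636256 ≡ 2089 (mod 7883)
(2089)^5 ≡ 6385 (mod 7883)
(6385)^2 ≡ 5232 (mod 7883)
5232 - 5120 = 112

112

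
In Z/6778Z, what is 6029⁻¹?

733

6778 = 1×6029 + 749
6029 = 8×749 + 37
749 = 20×37 + 9
37 = 4×9 + 1
9 = 9×1 + 0
gcd(6029, 6778) = 1, so the inverse exists.
Bézout: 1 = −652×6778 + 733×6029.
So 6029⁻¹ ≡ 733 (mod 6778).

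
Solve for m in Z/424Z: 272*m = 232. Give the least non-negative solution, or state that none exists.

gcd(272, 424) = 8, and 8 | 232, so solutions exist.
Divide through by 8: 34*m = 29 (mod 53).
34⁻¹ ≡ 39 (mod 53).
m ≡ 39*29 ≡ 18 (mod 53).
The smallest non-negative solution is m = 18.

18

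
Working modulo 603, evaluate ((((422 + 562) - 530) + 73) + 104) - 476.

155

422 + 562 = 984 ≡ 381 (mod 603)
381 - 530 = -149 ≡ 454 (mod 603)
454 + 73 = 527
527 + 104 = 631 ≡ 28 (mod 603)
28 - 476 = -448 ≡ 155 (mod 603)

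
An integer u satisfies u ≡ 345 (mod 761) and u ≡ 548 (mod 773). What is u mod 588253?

761⁻¹ mod 773: 761×322 ≡ 1 (mod 773), so 761⁻¹ ≡ 322.
u = 345 + 761×((548 − 345)×322 mod 773) = 345 + 761×434 = 330619.

330619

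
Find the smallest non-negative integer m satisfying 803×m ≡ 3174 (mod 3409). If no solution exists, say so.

gcd(803, 3409) = 1, so a unique solution mod 3409 exists.
803⁻¹ ≡ 1592 (mod 3409).
m ≡ 1592×3174 ≡ 870 (mod 3409).

870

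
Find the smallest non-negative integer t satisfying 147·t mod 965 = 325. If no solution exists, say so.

gcd(147, 965) = 1, so a unique solution mod 965 exists.
147⁻¹ ≡ 558 (mod 965).
t ≡ 558·325 ≡ 895 (mod 965).

895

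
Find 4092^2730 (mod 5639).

By square-and-multiply:
4092^1 ≡ 4092 (mod 5639)
4092^2 ≡ 4092^2 = 16744464 ≡ 2273 (mod 5639)
4092^4 ≡ 2273^2 = 5166529 ≡ 1205 (mod 5639)
4092^8 ≡ 1205^2 = 1452025 ≡ 2802 (mod 5639)
4092^16 ≡ 2802^2 = 7851204 ≡ 1716 (mod 5639)
4092^32 ≡ 1716^2 = 2944656 ≡ 1098 (mod 5639)
4092^64 ≡ 1098^2 = 1205604 ≡ 4497 (mod 5639)
4092^128 ≡ 4497^2 = 20223009 ≡ 1555 (mod 5639)
4092^256 ≡ 1555^2 = 2418025 ≡ 4533 (mod 5639)
4092^512 ≡ 4533^2 = 20548089 ≡ 5212 (mod 5639)
4092^1024 ≡ 5212^2 = 27164944 ≡ 1881 (mod 5639)
4092^2048 ≡ 1881^2 = 3538161 ≡ 2508 (mod 5639)
4092^2730 = 4092^2048 × 4092^512 × 4092^128 × 4092^32 × 4092^8 × 4092^2 ≡ 2508 × 5212 × 1555 × 1098 × 2802 × 2273 (mod 5639).
Accumulate the product:
2508 × 5212 = 13071696 ≡ 494
494 × 1555 = 768170 ≡ 1266
1266 × 1098 = 1390068 ≡ 2874
2874 × 2802 = 8052948 ≡ 456
456 × 2273 = 1036488 ≡ 4551

4551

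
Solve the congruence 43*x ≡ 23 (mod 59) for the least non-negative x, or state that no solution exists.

17

gcd(43, 59) = 1, so a unique solution mod 59 exists.
43⁻¹ ≡ 11 (mod 59).
x ≡ 11*23 ≡ 17 (mod 59).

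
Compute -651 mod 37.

15

-651 = -18·37 + 15, so -651 ≡ 15 (mod 37).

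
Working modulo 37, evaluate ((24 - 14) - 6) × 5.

20

24 - 14 = 10
10 - 6 = 4
4 × 5 = 20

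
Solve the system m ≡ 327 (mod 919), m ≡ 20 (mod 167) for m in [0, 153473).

49953

919⁻¹ mod 167: 919·2 ≡ 1 (mod 167), so 919⁻¹ ≡ 2.
m = 327 + 919·((20 − 327)·2 mod 167) = 327 + 919·54 = 49953.
Check: 49953 mod 919 = 327, 49953 mod 167 = 20. ✓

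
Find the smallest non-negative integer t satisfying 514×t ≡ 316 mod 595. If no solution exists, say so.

gcd(514, 595) = 1, so a unique solution mod 595 exists.
514⁻¹ ≡ 404 (mod 595).
t ≡ 404×316 ≡ 334 (mod 595).

334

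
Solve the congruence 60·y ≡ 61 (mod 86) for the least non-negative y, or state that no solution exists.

gcd(60, 86) = 2, and 2 does not divide 61.
So the congruence has no solution.

no solution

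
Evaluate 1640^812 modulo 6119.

1074

By square-and-multiply:
812 in binary is 1100101100, i.e. 812 = 512 + 256 + 32 + 8 + 4.
1640^1 ≡ 1640 (mod 6119)
1640^2 ≡ 1640^2 = 2689600 ≡ 3359 (mod 6119)
1640^4 ≡ 3359^2 = 11282881 ≡ 5564 (mod 6119)
1640^8 ≡ 5564^2 = 30958096 ≡ 2075 (mod 6119)
1640^16 ≡ 2075^2 = 4305625 ≡ 3968 (mod 6119)
1640^32 ≡ 3968^2 = 15745024 ≡ 837 (mod 6119)
1640^64 ≡ 837^2 = 700569 ≡ 3003 (mod 6119)
1640^128 ≡ 3003^2 = 9018009 ≡ 4722 (mod 6119)
1640^256 ≡ 4722^2 = 22297284 ≡ 5767 (mod 6119)
1640^512 ≡ 5767^2 = 33258289 ≡ 1524 (mod 6119)
1640^812 = 1640^512 · 1640^256 · 1640^32 · 1640^8 · 1640^4 ≡ 1524 · 5767 · 837 · 2075 · 5564 (mod 6119).
Accumulate the product:
1524 · 5767 = 8788908 ≡ 2024
2024 · 837 = 1694088 ≡ 5244
5244 · 2075 = 10881300 ≡ 1718
1718 · 5564 = 9558952 ≡ 1074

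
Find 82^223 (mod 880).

48

82^1 ≡ 82 (mod 880)
82^2 ≡ 82^2 = 6724 ≡ 564 (mod 880)
82^4 ≡ 564^2 = 318096 ≡ 416 (mod 880)
82^8 ≡ 416^2 = 173056 ≡ 576 (mod 880)
82^16 ≡ 576^2 = 331776 ≡ 16 (mod 880)
82^32 ≡ 16^2 = 256 (mod 880)
82^64 ≡ 256^2 = 65536 ≡ 416 (mod 880)
82^128 ≡ 416^2 = 173056 ≡ 576 (mod 880)
82^223 = 82^128 * 82^64 * 82^16 * 82^8 * 82^4 * 82^2 * 82^1 ≡ 576 * 416 * 16 * 576 * 416 * 564 * 82 (mod 880).
Accumulate the product:
576 * 416 = 239616 ≡ 256
256 * 16 = 4096 ≡ 576
576 * 576 = 331776 ≡ 16
16 * 416 = 6656 ≡ 496
496 * 564 = 279744 ≡ 784
784 * 82 = 64288 ≡ 48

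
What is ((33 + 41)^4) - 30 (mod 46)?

33 + 41 = 74 ≡ 28 (mod 46)
(28)^4 ≡ 4 (mod 46)
4 - 30 = -26 ≡ 20 (mod 46)

20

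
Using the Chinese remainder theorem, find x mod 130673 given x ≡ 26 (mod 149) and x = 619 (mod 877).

92704

149⁻¹ mod 877: 149·671 ≡ 1 (mod 877), so 149⁻¹ ≡ 671.
x = 26 + 149·((619 − 26)·671 mod 877) = 26 + 149·622 = 92704.
Check: 92704 mod 149 = 26, 92704 mod 877 = 619. ✓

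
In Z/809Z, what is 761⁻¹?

Apply the Euclidean algorithm and back-substitute:
809 = 1*761 + 48
761 = 15*48 + 41
48 = 1*41 + 7
41 = 5*7 + 6
7 = 1*6 + 1
6 = 6*1 + 0
gcd(761, 809) = 1, so the inverse exists.
Bézout: 1 = 111*809 − 118*761.
So 761⁻¹ ≡ −118 ≡ 691 (mod 809).

691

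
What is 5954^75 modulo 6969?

Using repeated squaring:
75 in binary is 1001011, i.e. 75 = 64 + 8 + 2 + 1.
5954^1 ≡ 5954 (mod 6969)
5954^2 ≡ 5954^2 = 35450116 ≡ 5782 (mod 6969)
5954^4 ≡ 5782^2 = 33431524 ≡ 1231 (mod 6969)
5954^8 ≡ 1231^2 = 1515361 ≡ 3088 (mod 6969)
5954^16 ≡ 3088^2 = 9535744 ≡ 2152 (mod 6969)
5954^32 ≡ 2152^2 = 4631104 ≡ 3688 (mod 6969)
5954^64 ≡ 3688^2 = 13601344 ≡ 4825 (mod 6969)
5954^75 = 5954^64 · 5954^8 · 5954^2 · 5954^1 ≡ 4825 · 3088 · 5782 · 5954 (mod 6969).
Accumulate the product:
4825 · 3088 = 14899600 ≡ 6847
6847 · 5782 = 39589354 ≡ 5434
5434 · 5954 = 32354036 ≡ 3938

3938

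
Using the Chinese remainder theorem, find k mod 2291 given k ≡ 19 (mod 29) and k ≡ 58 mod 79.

29⁻¹ mod 79: 29·30 ≡ 1 (mod 79), so 29⁻¹ ≡ 30.
k = 19 + 29·((58 − 19)·30 mod 79) = 19 + 29·64 = 1875.

1875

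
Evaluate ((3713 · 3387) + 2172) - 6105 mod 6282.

1716

3713 · 3387 = 12575931 ≡ 5649 (mod 6282)
5649 + 2172 = 7821 ≡ 1539 (mod 6282)
1539 - 6105 = -4566 ≡ 1716 (mod 6282)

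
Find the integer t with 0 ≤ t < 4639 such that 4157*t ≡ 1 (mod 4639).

2281

4639 = 1×4157 + 482
4157 = 8×482 + 301
482 = 1×301 + 181
301 = 1×181 + 120
181 = 1×120 + 61
120 = 1×61 + 59
61 = 1×59 + 2
59 = 29×2 + 1
2 = 2×1 + 0
gcd(4157, 4639) = 1, so the inverse exists.
Back-substitute for 1:
1 = 1×59 − 29×2
  = −29×61 + 30×59
  = 30×120 − 59×61
  = −59×181 + 89×120
  = 89×301 − 148×181
  = −148×482 + 237×301
  = 237×4157 − 2044×482
  = −2044×4639 + 2281×4157
So 4157⁻¹ ≡ 2281 (mod 4639).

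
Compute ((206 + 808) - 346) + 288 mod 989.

206 + 808 = 1014 ≡ 25 (mod 989)
25 - 346 = -321 ≡ 668 (mod 989)
668 + 288 = 956

956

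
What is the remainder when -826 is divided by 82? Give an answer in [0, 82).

-826 = -11·82 + 76, so -826 ≡ 76 (mod 82).

76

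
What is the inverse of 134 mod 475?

39

475 = 3·134 + 73
134 = 1·73 + 61
73 = 1·61 + 12
61 = 5·12 + 1
12 = 12·1 + 0
gcd(134, 475) = 1, so the inverse exists.
Bézout: 1 = −11·475 + 39·134.
So 134⁻¹ ≡ 39 (mod 475).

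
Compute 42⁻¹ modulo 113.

113 = 2×42 + 29
42 = 1×29 + 13
29 = 2×13 + 3
13 = 4×3 + 1
3 = 3×1 + 0
gcd(42, 113) = 1, so the inverse exists.
Back-substitute for 1:
1 = 1×13 − 4×3
  = −4×29 + 9×13
  = 9×42 − 13×29
  = −13×113 + 35×42
So 42⁻¹ ≡ 35 (mod 113).

35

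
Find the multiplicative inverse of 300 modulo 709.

Apply the Euclidean algorithm and back-substitute:
709 = 2×300 + 109
300 = 2×109 + 82
109 = 1×82 + 27
82 = 3×27 + 1
27 = 27×1 + 0
gcd(300, 709) = 1, so the inverse exists.
Back-substitute for 1:
1 = 1×82 − 3×27
  = −3×109 + 4×82
  = 4×300 − 11×109
  = −11×709 + 26×300
So 300⁻¹ ≡ 26 (mod 709).

26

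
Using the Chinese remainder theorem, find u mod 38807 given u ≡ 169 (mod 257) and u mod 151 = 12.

33836

257⁻¹ mod 151: 257×104 ≡ 1 (mod 151), so 257⁻¹ ≡ 104.
u = 169 + 257×((12 − 169)×104 mod 151) = 169 + 257×131 = 33836.
Check: 33836 mod 257 = 169, 33836 mod 151 = 12. ✓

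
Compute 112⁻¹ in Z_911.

911 = 8×112 + 15
112 = 7×15 + 7
15 = 2×7 + 1
7 = 7×1 + 0
gcd(112, 911) = 1, so the inverse exists.
Bézout: 1 = 15×911 − 122×112.
So 112⁻¹ ≡ −122 ≡ 789 (mod 911).

789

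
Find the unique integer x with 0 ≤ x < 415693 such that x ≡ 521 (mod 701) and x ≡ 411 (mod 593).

407802

701⁻¹ mod 593: 701×302 ≡ 1 (mod 593), so 701⁻¹ ≡ 302.
x = 521 + 701×((411 − 521)×302 mod 593) = 521 + 701×581 = 407802.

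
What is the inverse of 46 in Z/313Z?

279

Apply the Euclidean algorithm and back-substitute:
313 = 6×46 + 37
46 = 1×37 + 9
37 = 4×9 + 1
9 = 9×1 + 0
gcd(46, 313) = 1, so the inverse exists.
Back-substitute for 1:
1 = 1×37 − 4×9
  = −4×46 + 5×37
  = 5×313 − 34×46
So 46⁻¹ ≡ −34 ≡ 279 (mod 313).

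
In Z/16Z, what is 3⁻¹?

Apply the Euclidean algorithm and back-substitute:
16 = 5·3 + 1
3 = 3·1 + 0
gcd(3, 16) = 1, so the inverse exists.
Bézout: 1 = 1·16 − 5·3.
So 3⁻¹ ≡ −5 ≡ 11 (mod 16).

11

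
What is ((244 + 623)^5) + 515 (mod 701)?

244 + 623 = 867 ≡ 166 (mod 701)
(166)^5 ≡ 624 (mod 701)
624 + 515 = 1139 ≡ 438 (mod 701)

438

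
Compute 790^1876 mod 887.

1876 in binary is 11101010100, i.e. 1876 = 1024 + 512 + 256 + 64 + 16 + 4.
790^1 ≡ 790 (mod 887)
790^2 ≡ 790^2 = 624100 ≡ 539 (mod 887)
790^4 ≡ 539^2 = 290521 ≡ 472 (mod 887)
790^8 ≡ 472^2 = 222784 ≡ 147 (mod 887)
790^16 ≡ 147^2 = 21609 ≡ 321 (mod 887)
790^32 ≡ 321^2 = 103041 ≡ 149 (mod 887)
790^64 ≡ 149^2 = 22201 ≡ 26 (mod 887)
790^128 ≡ 26^2 = 676 (mod 887)
790^256 ≡ 676^2 = 456976 ≡ 171 (mod 887)
790^512 ≡ 171^2 = 29241 ≡ 857 (mod 887)
790^1024 ≡ 857^2 = 734449 ≡ 13 (mod 887)
790^1876 = 790^1024 * 790^512 * 790^256 * 790^64 * 790^16 * 790^4 ≡ 13 * 857 * 171 * 26 * 321 * 472 (mod 887).
Accumulate the product:
13 * 857 = 11141 ≡ 497
497 * 171 = 84987 ≡ 722
722 * 26 = 18772 ≡ 145
145 * 321 = 46545 ≡ 421
421 * 472 = 198712 ≡ 24

24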